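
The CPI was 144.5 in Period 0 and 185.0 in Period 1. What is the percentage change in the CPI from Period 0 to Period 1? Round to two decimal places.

Change = (185.0 − 144.5) / 144.5 × 100
       = 40.5 / 144.5 × 100 = 28.0277%

28.03%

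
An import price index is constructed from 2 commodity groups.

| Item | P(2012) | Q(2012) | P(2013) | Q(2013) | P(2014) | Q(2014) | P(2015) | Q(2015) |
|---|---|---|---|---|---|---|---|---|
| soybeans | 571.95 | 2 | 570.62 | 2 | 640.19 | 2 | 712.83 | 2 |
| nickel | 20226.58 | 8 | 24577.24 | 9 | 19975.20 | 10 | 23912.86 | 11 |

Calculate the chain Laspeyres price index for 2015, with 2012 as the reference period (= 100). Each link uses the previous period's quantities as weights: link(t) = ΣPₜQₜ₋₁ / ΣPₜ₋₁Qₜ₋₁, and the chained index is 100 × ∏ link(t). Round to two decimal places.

Link 2012→2013:
ΣP(2013)Q(2012) = 570.62×2 + 24577.24×8 = 1141.24 + 196617.92 = 197759.16
ΣP(2012)Q(2012) = 571.95×2 + 20226.58×8 = 1143.9 + 161812.64 = 162956.54
link = 197759.16/162956.54 = 1.213570
Link 2013→2014:
ΣP(2014)Q(2013) = 640.19×2 + 19975.20×9 = 1280.38 + 179776.8 = 181057.18
ΣP(2013)Q(2013) = 570.62×2 + 24577.24×9 = 1141.24 + 221195.16 = 222336.4
link = 181057.18/222336.4 = 0.814339
Link 2014→2015:
ΣP(2015)Q(2014) = 712.83×2 + 23912.86×10 = 1425.66 + 239128.6 = 240554.26
ΣP(2014)Q(2014) = 640.19×2 + 19975.20×10 = 1280.38 + 199752 = 201032.38
link = 240554.26/201032.38 = 1.196595
Chained index = 100 × 1.213570 × 0.814339 × 1.196595 = 118.2543

118.25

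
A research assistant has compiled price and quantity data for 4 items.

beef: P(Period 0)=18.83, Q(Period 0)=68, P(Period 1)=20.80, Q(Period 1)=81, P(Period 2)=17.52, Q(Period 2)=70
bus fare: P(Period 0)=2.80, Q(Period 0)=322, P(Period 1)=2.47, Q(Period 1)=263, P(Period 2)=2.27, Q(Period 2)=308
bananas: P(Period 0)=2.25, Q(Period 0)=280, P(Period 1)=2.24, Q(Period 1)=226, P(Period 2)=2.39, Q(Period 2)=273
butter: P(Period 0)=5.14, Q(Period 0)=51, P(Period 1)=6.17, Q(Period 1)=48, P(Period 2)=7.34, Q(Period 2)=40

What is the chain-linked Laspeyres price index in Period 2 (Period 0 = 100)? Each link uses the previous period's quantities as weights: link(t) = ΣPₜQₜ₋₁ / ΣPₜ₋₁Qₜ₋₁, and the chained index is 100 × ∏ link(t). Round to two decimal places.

Link Period 0→Period 1:
ΣP(Period 1)Q(Period 0) = 20.80×68 + 2.47×322 + 2.24×280 + 6.17×51 = 1414.4 + 795.34 + 627.2 + 314.67 = 3151.61
ΣP(Period 0)Q(Period 0) = 18.83×68 + 2.80×322 + 2.25×280 + 5.14×51 = 1280.44 + 901.6 + 630 + 262.14 = 3074.18
link = 3151.61/3074.18 = 1.025187
Link Period 1→Period 2:
ΣP(Period 2)Q(Period 1) = 17.52×81 + 2.27×263 + 2.39×226 + 7.34×48 = 1419.12 + 597.01 + 540.14 + 352.32 = 2908.59
ΣP(Period 1)Q(Period 1) = 20.80×81 + 2.47×263 + 2.24×226 + 6.17×48 = 1684.8 + 649.61 + 506.24 + 296.16 = 3136.81
link = 2908.59/3136.81 = 0.927245
Chained index = 100 × 1.025187 × 0.927245 = 95.0599

95.06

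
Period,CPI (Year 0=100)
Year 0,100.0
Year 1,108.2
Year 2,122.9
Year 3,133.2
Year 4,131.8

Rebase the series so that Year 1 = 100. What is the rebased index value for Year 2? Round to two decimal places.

Rebased(Year 2) = 122.9 / 108.2 × 100 = 113.5860

113.59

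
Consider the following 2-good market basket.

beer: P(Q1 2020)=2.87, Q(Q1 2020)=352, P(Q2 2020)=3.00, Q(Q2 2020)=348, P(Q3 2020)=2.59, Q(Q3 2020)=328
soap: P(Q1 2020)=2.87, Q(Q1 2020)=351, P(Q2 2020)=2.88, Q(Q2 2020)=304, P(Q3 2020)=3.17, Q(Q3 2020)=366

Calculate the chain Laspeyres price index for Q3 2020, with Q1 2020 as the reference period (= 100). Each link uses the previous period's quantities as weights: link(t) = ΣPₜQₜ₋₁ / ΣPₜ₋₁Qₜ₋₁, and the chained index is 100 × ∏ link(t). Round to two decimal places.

Link Q1 2020→Q2 2020:
ΣP(Q2 2020)Q(Q1 2020) = 3.00×352 + 2.88×351 = 1056 + 1010.88 = 2066.88
ΣP(Q1 2020)Q(Q1 2020) = 2.87×352 + 2.87×351 = 1010.24 + 1007.37 = 2017.61
link = 2066.88/2017.61 = 1.024420
Link Q2 2020→Q3 2020:
ΣP(Q3 2020)Q(Q2 2020) = 2.59×348 + 3.17×304 = 901.32 + 963.68 = 1865
ΣP(Q2 2020)Q(Q2 2020) = 3.00×348 + 2.88×304 = 1044 + 875.52 = 1919.52
link = 1865/1919.52 = 0.971597
Chained index = 100 × 1.024420 × 0.971597 = 99.5323

99.53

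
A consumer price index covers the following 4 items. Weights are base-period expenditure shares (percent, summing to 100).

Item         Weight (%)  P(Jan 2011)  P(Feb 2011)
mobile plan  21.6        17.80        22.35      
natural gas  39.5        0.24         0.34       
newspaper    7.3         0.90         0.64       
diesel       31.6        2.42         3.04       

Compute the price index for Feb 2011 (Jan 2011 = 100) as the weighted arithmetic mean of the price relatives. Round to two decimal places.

127.97

mobile plan: 21.6 × (22.35/17.80) = 21.6 × 1.255618 = 27.1213
natural gas: 39.5 × (0.34/0.24) = 39.5 × 1.416667 = 55.9583
newspaper: 7.3 × (0.64/0.90) = 7.3 × 0.711111 = 5.1911
diesel: 31.6 × (3.04/2.42) = 31.6 × 1.256198 = 39.6959
Index = Σ wᵢ·(p₁ᵢ/p₀ᵢ) = 27.1213 + 55.9583 + 5.1911 + 39.6959 = 127.9667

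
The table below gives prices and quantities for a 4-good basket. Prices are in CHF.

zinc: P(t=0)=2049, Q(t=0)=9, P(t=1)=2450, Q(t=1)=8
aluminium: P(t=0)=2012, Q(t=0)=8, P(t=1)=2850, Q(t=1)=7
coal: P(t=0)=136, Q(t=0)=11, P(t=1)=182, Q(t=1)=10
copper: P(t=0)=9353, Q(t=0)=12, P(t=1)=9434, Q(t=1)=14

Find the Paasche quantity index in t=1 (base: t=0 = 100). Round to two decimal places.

108.36

Paasche quantity index uses current-period prices as weights.
ΣP(t=1)·Q(t=1) = 2450×8 + 2850×7 + 182×10 + 9434×14 = 19600 + 19950 + 1820 + 132076 = 173446
ΣP(t=1)·Q(t=0) = 2450×9 + 2850×8 + 182×11 + 9434×12 = 22050 + 22800 + 2002 + 113208 = 160060
Index = 173446 / 160060 × 100 = 108.3631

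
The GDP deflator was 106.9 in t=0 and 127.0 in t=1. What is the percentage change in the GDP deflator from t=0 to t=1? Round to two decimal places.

Change = (127.0 − 106.9) / 106.9 × 100
       = 20.1 / 106.9 × 100 = 18.8026%

18.80%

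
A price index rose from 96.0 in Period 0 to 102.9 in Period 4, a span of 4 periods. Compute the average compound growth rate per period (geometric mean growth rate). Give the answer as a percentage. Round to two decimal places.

Growth factor = (102.9/96.0)^(1/4) = (1.071875)^(1/4) = 1.017504
Growth rate = 1.017504 − 1 = 0.017504 = 1.7504%

1.75%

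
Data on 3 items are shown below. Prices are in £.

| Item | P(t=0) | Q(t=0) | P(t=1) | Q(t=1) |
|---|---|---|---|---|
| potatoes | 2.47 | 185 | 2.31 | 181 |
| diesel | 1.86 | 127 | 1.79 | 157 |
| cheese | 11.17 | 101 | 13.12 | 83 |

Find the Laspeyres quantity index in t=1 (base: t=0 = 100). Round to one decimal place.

Laspeyres quantity index uses base-period prices as weights.
ΣP(t=0)·Q(t=1) = 2.47×181 + 1.86×157 + 11.17×83 = 447.07 + 292.02 + 927.11 = 1666.2
ΣP(t=0)·Q(t=0) = 2.47×185 + 1.86×127 + 11.17×101 = 456.95 + 236.22 + 1128.17 = 1821.34
Index = 1666.2 / 1821.34 × 100 = 91.4821

91.5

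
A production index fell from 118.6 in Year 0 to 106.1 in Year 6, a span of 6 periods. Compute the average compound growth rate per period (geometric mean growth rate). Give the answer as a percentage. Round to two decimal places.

Growth factor = (106.1/118.6)^(1/6) = (0.894604)^(1/6) = 0.981609
Growth rate = 0.981609 − 1 = -0.018391 = -1.8391%

-1.84%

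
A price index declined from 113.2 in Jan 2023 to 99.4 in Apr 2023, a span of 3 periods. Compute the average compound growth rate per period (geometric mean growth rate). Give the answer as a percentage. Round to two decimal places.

Growth factor = (99.4/113.2)^(1/3) = (0.878092)^(1/3) = 0.957591
Growth rate = 0.957591 − 1 = -0.042409 = -4.2409%

-4.24%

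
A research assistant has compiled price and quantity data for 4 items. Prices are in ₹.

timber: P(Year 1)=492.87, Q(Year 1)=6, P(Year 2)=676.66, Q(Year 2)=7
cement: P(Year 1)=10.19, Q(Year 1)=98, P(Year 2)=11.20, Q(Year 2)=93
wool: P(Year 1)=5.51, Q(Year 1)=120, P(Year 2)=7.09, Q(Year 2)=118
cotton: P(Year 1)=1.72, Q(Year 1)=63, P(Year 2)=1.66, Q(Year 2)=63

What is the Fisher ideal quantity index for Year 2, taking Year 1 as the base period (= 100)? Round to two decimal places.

Laspeyres component (base-period weights):
ΣP(Year 1)Q(Year 2) = 492.87×7 + 10.19×93 + 5.51×118 + 1.72×63 = 3450.09 + 947.67 + 650.18 + 108.36 = 5156.3
ΣP(Year 1)Q(Year 1) = 492.87×6 + 10.19×98 + 5.51×120 + 1.72×63 = 2957.22 + 998.62 + 661.2 + 108.36 = 4725.4
L = 5156.3 / 4725.4 × 100 = 109.1188
Paasche component (current-period weights):
ΣP(Year 2)Q(Year 2) = 676.66×7 + 11.20×93 + 7.09×118 + 1.66×63 = 4736.62 + 1041.6 + 836.62 + 104.58 = 6719.42
ΣP(Year 2)Q(Year 1) = 676.66×6 + 11.20×98 + 7.09×120 + 1.66×63 = 4059.96 + 1097.6 + 850.8 + 104.58 = 6112.94
P = 6719.42 / 6112.94 × 100 = 109.9212
Fisher = √(L × P) = √(109.1188 × 109.9212) = 109.5193

109.52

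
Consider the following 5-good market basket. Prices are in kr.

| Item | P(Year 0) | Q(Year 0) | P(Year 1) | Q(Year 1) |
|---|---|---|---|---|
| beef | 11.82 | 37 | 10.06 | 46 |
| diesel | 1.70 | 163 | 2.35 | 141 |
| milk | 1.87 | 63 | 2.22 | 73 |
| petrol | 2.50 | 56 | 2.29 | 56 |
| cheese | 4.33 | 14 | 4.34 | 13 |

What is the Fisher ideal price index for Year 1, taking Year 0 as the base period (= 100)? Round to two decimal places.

Laspeyres component (base-period weights):
ΣP(Year 1)Q(Year 0) = 10.06×37 + 2.35×163 + 2.22×63 + 2.29×56 + 4.34×14 = 372.22 + 383.05 + 139.86 + 128.24 + 60.76 = 1084.13
ΣP(Year 0)Q(Year 0) = 11.82×37 + 1.70×163 + 1.87×63 + 2.50×56 + 4.33×14 = 437.34 + 277.1 + 117.81 + 140 + 60.62 = 1032.87
L = 1084.13 / 1032.87 × 100 = 104.9629
Paasche component (current-period weights):
ΣP(Year 1)Q(Year 1) = 10.06×46 + 2.35×141 + 2.22×73 + 2.29×56 + 4.34×13 = 462.76 + 331.35 + 162.06 + 128.24 + 56.42 = 1140.83
ΣP(Year 0)Q(Year 1) = 11.82×46 + 1.70×141 + 1.87×73 + 2.50×56 + 4.33×13 = 543.72 + 239.7 + 136.51 + 140 + 56.29 = 1116.22
P = 1140.83 / 1116.22 × 100 = 102.2048
Fisher = √(L × P) = √(104.9629 × 102.2048) = 103.5746

103.57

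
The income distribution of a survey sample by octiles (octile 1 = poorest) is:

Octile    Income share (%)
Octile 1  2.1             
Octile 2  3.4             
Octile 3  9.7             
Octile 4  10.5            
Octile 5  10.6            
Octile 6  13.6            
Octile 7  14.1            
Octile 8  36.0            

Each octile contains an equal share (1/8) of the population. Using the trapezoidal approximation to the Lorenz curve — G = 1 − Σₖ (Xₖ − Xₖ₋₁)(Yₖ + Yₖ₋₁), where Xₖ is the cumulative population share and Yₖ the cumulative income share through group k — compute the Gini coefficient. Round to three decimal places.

Cumulative income shares Yₖ: 0.0210, 0.0550, 0.1520, 0.2570, 0.3630, 0.4990, 0.6400, 1.0000
Σ (Xₖ−Xₖ₋₁)(Yₖ+Yₖ₋₁) = (1/8)(0.0210+0.0000) + (1/8)(0.0550+0.0210) + (1/8)(0.1520+0.0550) + (1/8)(0.2570+0.1520) + (1/8)(0.3630+0.2570) + (1/8)(0.4990+0.3630) + (1/8)(0.6400+0.4990) + (1/8)(1.0000+0.6400)
  = 0.0026 + 0.0095 + 0.0259 + 0.0511 + 0.0775 + 0.1077 + 0.1424 + 0.2050 = 0.6218
G = 1 − 0.6218 = 0.3782

0.378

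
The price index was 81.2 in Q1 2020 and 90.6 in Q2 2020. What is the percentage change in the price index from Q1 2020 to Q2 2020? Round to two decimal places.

Change = (90.6 − 81.2) / 81.2 × 100
       = 9.4 / 81.2 × 100 = 11.5764%

11.58%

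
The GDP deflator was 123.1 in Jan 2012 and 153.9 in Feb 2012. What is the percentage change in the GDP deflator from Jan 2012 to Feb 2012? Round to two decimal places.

Change = (153.9 − 123.1) / 123.1 × 100
       = 30.8 / 123.1 × 100 = 25.0203%

25.02%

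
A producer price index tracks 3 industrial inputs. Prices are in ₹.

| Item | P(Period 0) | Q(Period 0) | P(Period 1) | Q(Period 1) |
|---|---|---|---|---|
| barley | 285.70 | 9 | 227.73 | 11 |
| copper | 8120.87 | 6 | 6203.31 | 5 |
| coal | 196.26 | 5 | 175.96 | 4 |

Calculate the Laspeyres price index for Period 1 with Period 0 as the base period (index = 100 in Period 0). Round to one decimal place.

76.8

Laspeyres price index uses base-period quantities as weights.
ΣP(Period 1)·Q(Period 0) = 227.73×9 + 6203.31×6 + 175.96×5 = 2049.57 + 37219.86 + 879.8 = 40149.23
ΣP(Period 0)·Q(Period 0) = 285.70×9 + 8120.87×6 + 196.26×5 = 2571.3 + 48725.22 + 981.3 = 52277.82
Index = 40149.23 / 52277.82 × 100 = 76.7997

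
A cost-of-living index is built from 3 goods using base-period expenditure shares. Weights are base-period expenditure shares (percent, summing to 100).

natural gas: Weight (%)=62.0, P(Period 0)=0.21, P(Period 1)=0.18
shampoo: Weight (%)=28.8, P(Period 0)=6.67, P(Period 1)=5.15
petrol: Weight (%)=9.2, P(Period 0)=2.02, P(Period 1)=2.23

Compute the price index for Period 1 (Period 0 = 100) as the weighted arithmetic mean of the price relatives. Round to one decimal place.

85.5

natural gas: 62.0 × (0.18/0.21) = 62.0 × 0.857143 = 53.1429
shampoo: 28.8 × (5.15/6.67) = 28.8 × 0.772114 = 22.2369
petrol: 9.2 × (2.23/2.02) = 9.2 × 1.103960 = 10.1564
Index = Σ wᵢ·(p₁ᵢ/p₀ᵢ) = 53.1429 + 22.2369 + 10.1564 = 85.5362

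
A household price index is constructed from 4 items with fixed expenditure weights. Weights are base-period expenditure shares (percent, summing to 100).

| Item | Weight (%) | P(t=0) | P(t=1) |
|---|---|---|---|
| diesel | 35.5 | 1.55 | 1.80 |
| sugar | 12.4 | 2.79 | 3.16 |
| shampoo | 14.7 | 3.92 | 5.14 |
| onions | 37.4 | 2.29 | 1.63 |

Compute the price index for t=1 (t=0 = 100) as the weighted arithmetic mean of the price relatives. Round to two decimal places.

101.17

diesel: 35.5 × (1.80/1.55) = 35.5 × 1.161290 = 41.2258
sugar: 12.4 × (3.16/2.79) = 12.4 × 1.132616 = 14.0444
shampoo: 14.7 × (5.14/3.92) = 14.7 × 1.311224 = 19.2750
onions: 37.4 × (1.63/2.29) = 37.4 × 0.711790 = 26.6210
Index = Σ wᵢ·(p₁ᵢ/p₀ᵢ) = 41.2258 + 14.0444 + 19.2750 + 26.6210 = 101.1662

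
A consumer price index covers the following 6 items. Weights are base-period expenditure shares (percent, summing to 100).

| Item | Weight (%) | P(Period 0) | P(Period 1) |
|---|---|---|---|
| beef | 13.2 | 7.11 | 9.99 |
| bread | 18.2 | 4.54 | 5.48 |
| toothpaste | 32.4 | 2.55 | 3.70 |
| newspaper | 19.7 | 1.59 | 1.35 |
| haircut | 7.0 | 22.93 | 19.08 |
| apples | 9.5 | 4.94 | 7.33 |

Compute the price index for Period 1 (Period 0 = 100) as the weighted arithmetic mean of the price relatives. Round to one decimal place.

beef: 13.2 × (9.99/7.11) = 13.2 × 1.405063 = 18.5468
bread: 18.2 × (5.48/4.54) = 18.2 × 1.207048 = 21.9683
toothpaste: 32.4 × (3.70/2.55) = 32.4 × 1.450980 = 47.0118
newspaper: 19.7 × (1.35/1.59) = 19.7 × 0.849057 = 16.7264
haircut: 7.0 × (19.08/22.93) = 7.0 × 0.832098 = 5.8247
apples: 9.5 × (7.33/4.94) = 9.5 × 1.483806 = 14.0962
Index = Σ wᵢ·(p₁ᵢ/p₀ᵢ) = 18.5468 + 21.9683 + 47.0118 + 16.7264 + 5.8247 + 14.0962 = 124.1741

124.2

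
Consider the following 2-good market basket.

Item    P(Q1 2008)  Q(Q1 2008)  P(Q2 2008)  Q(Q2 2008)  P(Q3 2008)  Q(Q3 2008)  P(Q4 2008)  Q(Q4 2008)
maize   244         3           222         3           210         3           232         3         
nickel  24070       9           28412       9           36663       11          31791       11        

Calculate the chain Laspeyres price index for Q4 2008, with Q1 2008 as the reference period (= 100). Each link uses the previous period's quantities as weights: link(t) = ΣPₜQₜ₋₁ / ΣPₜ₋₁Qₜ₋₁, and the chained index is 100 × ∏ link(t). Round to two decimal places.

Link Q1 2008→Q2 2008:
ΣP(Q2 2008)Q(Q1 2008) = 222×3 + 28412×9 = 666 + 255708 = 256374
ΣP(Q1 2008)Q(Q1 2008) = 244×3 + 24070×9 = 732 + 216630 = 217362
link = 256374/217362 = 1.179479
Link Q2 2008→Q3 2008:
ΣP(Q3 2008)Q(Q2 2008) = 210×3 + 36663×9 = 630 + 329967 = 330597
ΣP(Q2 2008)Q(Q2 2008) = 222×3 + 28412×9 = 666 + 255708 = 256374
link = 330597/256374 = 1.289511
Link Q3 2008→Q4 2008:
ΣP(Q4 2008)Q(Q3 2008) = 232×3 + 31791×11 = 696 + 349701 = 350397
ΣP(Q3 2008)Q(Q3 2008) = 210×3 + 36663×11 = 630 + 403293 = 403923
link = 350397/403923 = 0.867485
Chained index = 100 × 1.179479 × 1.289511 × 0.867485 = 131.9402

131.94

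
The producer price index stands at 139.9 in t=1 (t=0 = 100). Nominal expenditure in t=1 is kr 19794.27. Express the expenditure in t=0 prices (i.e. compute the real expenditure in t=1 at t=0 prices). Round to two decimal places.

14148.87

Real = Nominal ÷ (Index/100) = 19794.27 ÷ (139.9/100)
     = 19794.27 ÷ 1.399 = 14148.8706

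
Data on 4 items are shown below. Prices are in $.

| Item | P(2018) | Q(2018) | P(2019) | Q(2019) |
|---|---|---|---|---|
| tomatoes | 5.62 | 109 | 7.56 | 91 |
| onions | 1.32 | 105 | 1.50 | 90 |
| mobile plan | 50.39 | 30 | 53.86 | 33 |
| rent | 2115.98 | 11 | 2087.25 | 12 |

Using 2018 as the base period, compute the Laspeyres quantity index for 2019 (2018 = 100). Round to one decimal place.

Laspeyres quantity index uses base-period prices as weights.
ΣP(2018)·Q(2019) = 5.62×91 + 1.32×90 + 50.39×33 + 2115.98×12 = 511.42 + 118.8 + 1662.87 + 25391.76 = 27684.85
ΣP(2018)·Q(2018) = 5.62×109 + 1.32×105 + 50.39×30 + 2115.98×11 = 612.58 + 138.6 + 1511.7 + 23275.78 = 25538.66
Index = 27684.85 / 25538.66 × 100 = 108.4037

108.4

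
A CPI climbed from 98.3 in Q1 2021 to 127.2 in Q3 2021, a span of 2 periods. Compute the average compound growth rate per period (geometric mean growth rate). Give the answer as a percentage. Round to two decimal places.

13.75%

Growth factor = (127.2/98.3)^(1/2) = (1.293998)^(1/2) = 1.137540
Growth rate = 1.137540 − 1 = 0.137540 = 13.7540%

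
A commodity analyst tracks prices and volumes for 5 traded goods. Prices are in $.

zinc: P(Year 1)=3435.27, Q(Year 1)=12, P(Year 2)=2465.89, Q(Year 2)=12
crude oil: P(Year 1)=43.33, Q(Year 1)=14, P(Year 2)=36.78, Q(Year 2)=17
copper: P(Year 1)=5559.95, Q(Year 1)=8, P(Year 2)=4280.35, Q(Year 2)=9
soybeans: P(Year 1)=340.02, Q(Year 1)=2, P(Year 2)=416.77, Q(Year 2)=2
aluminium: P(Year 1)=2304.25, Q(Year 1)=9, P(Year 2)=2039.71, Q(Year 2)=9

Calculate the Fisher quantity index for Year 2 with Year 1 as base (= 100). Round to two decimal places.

Laspeyres component (base-period weights):
ΣP(Year 1)Q(Year 2) = 3435.27×12 + 43.33×17 + 5559.95×9 + 340.02×2 + 2304.25×9 = 41223.24 + 736.61 + 50039.55 + 680.04 + 20738.25 = 113417.69
ΣP(Year 1)Q(Year 1) = 3435.27×12 + 43.33×14 + 5559.95×8 + 340.02×2 + 2304.25×9 = 41223.24 + 606.62 + 44479.6 + 680.04 + 20738.25 = 107727.75
L = 113417.69 / 107727.75 × 100 = 105.2818
Paasche component (current-period weights):
ΣP(Year 2)Q(Year 2) = 2465.89×12 + 36.78×17 + 4280.35×9 + 416.77×2 + 2039.71×9 = 29590.68 + 625.26 + 38523.15 + 833.54 + 18357.39 = 87930.02
ΣP(Year 2)Q(Year 1) = 2465.89×12 + 36.78×14 + 4280.35×8 + 416.77×2 + 2039.71×9 = 29590.68 + 514.92 + 34242.8 + 833.54 + 18357.39 = 83539.33
P = 87930.02 / 83539.33 × 100 = 105.2558
Fisher = √(L × P) = √(105.2818 × 105.2558) = 105.2688

105.27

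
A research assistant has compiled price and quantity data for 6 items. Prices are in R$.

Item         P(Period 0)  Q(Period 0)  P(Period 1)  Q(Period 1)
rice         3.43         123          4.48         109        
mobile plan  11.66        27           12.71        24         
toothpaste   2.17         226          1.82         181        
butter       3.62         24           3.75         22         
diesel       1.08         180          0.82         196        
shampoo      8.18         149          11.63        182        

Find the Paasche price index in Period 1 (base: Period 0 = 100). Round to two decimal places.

Paasche price index uses current-period quantities as weights.
ΣP(Period 1)·Q(Period 1) = 4.48×109 + 12.71×24 + 1.82×181 + 3.75×22 + 0.82×196 + 11.63×182 = 488.32 + 305.04 + 329.42 + 82.5 + 160.72 + 2116.66 = 3482.66
ΣP(Period 0)·Q(Period 1) = 3.43×109 + 11.66×24 + 2.17×181 + 3.62×22 + 1.08×196 + 8.18×182 = 373.87 + 279.84 + 392.77 + 79.64 + 211.68 + 1488.76 = 2826.56
Index = 3482.66 / 2826.56 × 100 = 123.2120

123.21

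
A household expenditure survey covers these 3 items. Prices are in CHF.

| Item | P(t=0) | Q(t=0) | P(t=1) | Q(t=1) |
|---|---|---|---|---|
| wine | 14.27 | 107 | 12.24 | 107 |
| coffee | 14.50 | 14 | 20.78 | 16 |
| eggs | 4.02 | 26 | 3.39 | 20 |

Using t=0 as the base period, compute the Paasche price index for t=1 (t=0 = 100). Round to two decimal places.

Paasche price index uses current-period quantities as weights.
ΣP(t=1)·Q(t=1) = 12.24×107 + 20.78×16 + 3.39×20 = 1309.68 + 332.48 + 67.8 = 1709.96
ΣP(t=0)·Q(t=1) = 14.27×107 + 14.50×16 + 4.02×20 = 1526.89 + 232 + 80.4 = 1839.29
Index = 1709.96 / 1839.29 × 100 = 92.9685

92.97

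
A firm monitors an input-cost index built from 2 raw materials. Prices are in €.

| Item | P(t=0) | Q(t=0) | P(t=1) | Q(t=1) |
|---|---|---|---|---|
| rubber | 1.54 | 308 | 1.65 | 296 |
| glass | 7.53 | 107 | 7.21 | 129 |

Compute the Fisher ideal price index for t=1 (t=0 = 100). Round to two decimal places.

Laspeyres component (base-period weights):
ΣP(t=1)Q(t=0) = 1.65×308 + 7.21×107 = 508.2 + 771.47 = 1279.67
ΣP(t=0)Q(t=0) = 1.54×308 + 7.53×107 = 474.32 + 805.71 = 1280.03
L = 1279.67 / 1280.03 × 100 = 99.9719
Paasche component (current-period weights):
ΣP(t=1)Q(t=1) = 1.65×296 + 7.21×129 = 488.4 + 930.09 = 1418.49
ΣP(t=0)Q(t=1) = 1.54×296 + 7.53×129 = 455.84 + 971.37 = 1427.21
P = 1418.49 / 1427.21 × 100 = 99.3890
Fisher = √(L × P) = √(99.9719 × 99.3890) = 99.6800

99.68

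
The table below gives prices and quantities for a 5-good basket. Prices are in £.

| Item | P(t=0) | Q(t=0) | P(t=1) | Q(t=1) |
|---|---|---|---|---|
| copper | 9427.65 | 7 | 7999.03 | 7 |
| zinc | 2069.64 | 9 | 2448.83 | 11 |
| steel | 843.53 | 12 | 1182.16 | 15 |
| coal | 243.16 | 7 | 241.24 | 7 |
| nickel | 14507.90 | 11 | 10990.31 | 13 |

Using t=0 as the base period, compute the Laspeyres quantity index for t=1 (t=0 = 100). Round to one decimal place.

Laspeyres quantity index uses base-period prices as weights.
ΣP(t=0)·Q(t=1) = 9427.65×7 + 2069.64×11 + 843.53×15 + 243.16×7 + 14507.90×13 = 65993.55 + 22766.04 + 12652.95 + 1702.12 + 188602.7 = 291717.36
ΣP(t=0)·Q(t=0) = 9427.65×7 + 2069.64×9 + 843.53×12 + 243.16×7 + 14507.90×11 = 65993.55 + 18626.76 + 10122.36 + 1702.12 + 159586.9 = 256031.69
Index = 291717.36 / 256031.69 × 100 = 113.9380

113.9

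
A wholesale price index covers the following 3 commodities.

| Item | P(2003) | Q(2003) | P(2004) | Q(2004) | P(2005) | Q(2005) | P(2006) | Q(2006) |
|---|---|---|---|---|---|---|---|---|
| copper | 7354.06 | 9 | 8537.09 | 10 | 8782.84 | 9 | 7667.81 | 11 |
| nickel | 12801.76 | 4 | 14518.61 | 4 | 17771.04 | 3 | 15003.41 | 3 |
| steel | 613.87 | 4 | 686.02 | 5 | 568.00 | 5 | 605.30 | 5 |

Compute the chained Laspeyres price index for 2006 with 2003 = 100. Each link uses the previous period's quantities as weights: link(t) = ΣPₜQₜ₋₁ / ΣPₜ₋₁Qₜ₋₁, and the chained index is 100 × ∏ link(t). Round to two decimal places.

109.51

Link 2003→2004:
ΣP(2004)Q(2003) = 8537.09×9 + 14518.61×4 + 686.02×4 = 76833.81 + 58074.44 + 2744.08 = 137652.33
ΣP(2003)Q(2003) = 7354.06×9 + 12801.76×4 + 613.87×4 = 66186.54 + 51207.04 + 2455.48 = 119849.06
link = 137652.33/119849.06 = 1.148547
Link 2004→2005:
ΣP(2005)Q(2004) = 8782.84×10 + 17771.04×4 + 568.00×5 = 87828.4 + 71084.16 + 2840 = 161752.56
ΣP(2004)Q(2004) = 8537.09×10 + 14518.61×4 + 686.02×5 = 85370.9 + 58074.44 + 3430.1 = 146875.44
link = 161752.56/146875.44 = 1.101291
Link 2005→2006:
ΣP(2006)Q(2005) = 7667.81×9 + 15003.41×3 + 605.30×5 = 69010.29 + 45010.23 + 3026.5 = 117047.02
ΣP(2005)Q(2005) = 8782.84×9 + 17771.04×3 + 568.00×5 = 79045.56 + 53313.12 + 2840 = 135198.68
link = 117047.02/135198.68 = 0.865741
Chained index = 100 × 1.148547 × 1.101291 × 0.865741 = 109.5062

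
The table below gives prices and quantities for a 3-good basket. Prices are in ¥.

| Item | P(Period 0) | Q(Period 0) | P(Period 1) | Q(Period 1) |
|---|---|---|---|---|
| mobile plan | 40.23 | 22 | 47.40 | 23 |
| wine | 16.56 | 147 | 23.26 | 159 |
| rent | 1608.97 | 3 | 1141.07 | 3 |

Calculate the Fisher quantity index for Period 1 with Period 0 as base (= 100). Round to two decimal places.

103.54

Laspeyres component (base-period weights):
ΣP(Period 0)Q(Period 1) = 40.23×23 + 16.56×159 + 1608.97×3 = 925.29 + 2633.04 + 4826.91 = 8385.24
ΣP(Period 0)Q(Period 0) = 40.23×22 + 16.56×147 + 1608.97×3 = 885.06 + 2434.32 + 4826.91 = 8146.29
L = 8385.24 / 8146.29 × 100 = 102.9332
Paasche component (current-period weights):
ΣP(Period 1)Q(Period 1) = 47.40×23 + 23.26×159 + 1141.07×3 = 1090.2 + 3698.34 + 3423.21 = 8211.75
ΣP(Period 1)Q(Period 0) = 47.40×22 + 23.26×147 + 1141.07×3 = 1042.8 + 3419.22 + 3423.21 = 7885.23
P = 8211.75 / 7885.23 × 100 = 104.1409
Fisher = √(L × P) = √(102.9332 × 104.1409) = 103.5353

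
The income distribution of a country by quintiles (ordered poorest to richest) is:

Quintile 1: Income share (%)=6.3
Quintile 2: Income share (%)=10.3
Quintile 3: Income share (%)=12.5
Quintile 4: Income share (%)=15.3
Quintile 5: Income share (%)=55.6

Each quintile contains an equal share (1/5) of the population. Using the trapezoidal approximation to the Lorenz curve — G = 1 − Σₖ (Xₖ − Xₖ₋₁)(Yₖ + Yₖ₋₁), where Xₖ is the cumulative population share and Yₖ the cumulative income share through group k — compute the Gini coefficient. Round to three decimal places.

0.414

Cumulative income shares Yₖ: 0.0630, 0.1660, 0.2910, 0.4440, 1.0000
Σ (Xₖ−Xₖ₋₁)(Yₖ+Yₖ₋₁) = (1/5)(0.0630+0.0000) + (1/5)(0.1660+0.0630) + (1/5)(0.2910+0.1660) + (1/5)(0.4440+0.2910) + (1/5)(1.0000+0.4440)
  = 0.0126 + 0.0458 + 0.0914 + 0.1470 + 0.2888 = 0.5856
G = 1 − 0.5856 = 0.4144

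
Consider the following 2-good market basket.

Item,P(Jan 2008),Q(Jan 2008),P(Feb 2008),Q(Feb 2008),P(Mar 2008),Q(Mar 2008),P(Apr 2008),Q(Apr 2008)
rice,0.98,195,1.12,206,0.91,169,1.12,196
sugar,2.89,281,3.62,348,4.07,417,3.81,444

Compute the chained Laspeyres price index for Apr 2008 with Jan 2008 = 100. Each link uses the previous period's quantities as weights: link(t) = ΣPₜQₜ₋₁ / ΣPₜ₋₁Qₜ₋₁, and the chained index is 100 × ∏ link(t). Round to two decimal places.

Link Jan 2008→Feb 2008:
ΣP(Feb 2008)Q(Jan 2008) = 1.12×195 + 3.62×281 = 218.4 + 1017.22 = 1235.62
ΣP(Jan 2008)Q(Jan 2008) = 0.98×195 + 2.89×281 = 191.1 + 812.09 = 1003.19
link = 1235.62/1003.19 = 1.231691
Link Feb 2008→Mar 2008:
ΣP(Mar 2008)Q(Feb 2008) = 0.91×206 + 4.07×348 = 187.46 + 1416.36 = 1603.82
ΣP(Feb 2008)Q(Feb 2008) = 1.12×206 + 3.62×348 = 230.72 + 1259.76 = 1490.48
link = 1603.82/1490.48 = 1.076043
Link Mar 2008→Apr 2008:
ΣP(Apr 2008)Q(Mar 2008) = 1.12×169 + 3.81×417 = 189.28 + 1588.77 = 1778.05
ΣP(Mar 2008)Q(Mar 2008) = 0.91×169 + 4.07×417 = 153.79 + 1697.19 = 1850.98
link = 1778.05/1850.98 = 0.960599
Chained index = 100 × 1.231691 × 1.076043 × 0.960599 = 127.3132

127.31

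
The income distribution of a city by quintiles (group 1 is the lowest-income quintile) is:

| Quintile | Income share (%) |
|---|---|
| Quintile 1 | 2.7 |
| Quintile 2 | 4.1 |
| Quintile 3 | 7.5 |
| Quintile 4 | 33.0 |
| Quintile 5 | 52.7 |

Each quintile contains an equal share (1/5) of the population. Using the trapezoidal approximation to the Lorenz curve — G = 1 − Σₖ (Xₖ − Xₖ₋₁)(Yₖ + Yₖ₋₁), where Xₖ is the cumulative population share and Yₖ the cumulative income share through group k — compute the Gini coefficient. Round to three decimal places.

Cumulative income shares Yₖ: 0.0270, 0.0680, 0.1430, 0.4730, 1.0000
Σ (Xₖ−Xₖ₋₁)(Yₖ+Yₖ₋₁) = (1/5)(0.0270+0.0000) + (1/5)(0.0680+0.0270) + (1/5)(0.1430+0.0680) + (1/5)(0.4730+0.1430) + (1/5)(1.0000+0.4730)
  = 0.0054 + 0.0190 + 0.0422 + 0.1232 + 0.2946 = 0.4844
G = 1 − 0.4844 = 0.5156

0.516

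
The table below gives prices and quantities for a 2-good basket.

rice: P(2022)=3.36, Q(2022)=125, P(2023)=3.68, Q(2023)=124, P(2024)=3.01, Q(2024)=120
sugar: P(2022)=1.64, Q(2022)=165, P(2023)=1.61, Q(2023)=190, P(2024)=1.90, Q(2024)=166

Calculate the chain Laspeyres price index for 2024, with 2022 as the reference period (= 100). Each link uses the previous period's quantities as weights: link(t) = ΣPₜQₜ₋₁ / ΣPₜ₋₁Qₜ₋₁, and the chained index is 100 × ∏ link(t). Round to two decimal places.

Link 2022→2023:
ΣP(2023)Q(2022) = 3.68×125 + 1.61×165 = 460 + 265.65 = 725.65
ΣP(2022)Q(2022) = 3.36×125 + 1.64×165 = 420 + 270.6 = 690.6
link = 725.65/690.6 = 1.050753
Link 2023→2024:
ΣP(2024)Q(2023) = 3.01×124 + 1.90×190 = 373.24 + 361 = 734.24
ΣP(2023)Q(2023) = 3.68×124 + 1.61×190 = 456.32 + 305.9 = 762.22
link = 734.24/762.22 = 0.963291
Chained index = 100 × 1.050753 × 0.963291 = 101.2181

101.22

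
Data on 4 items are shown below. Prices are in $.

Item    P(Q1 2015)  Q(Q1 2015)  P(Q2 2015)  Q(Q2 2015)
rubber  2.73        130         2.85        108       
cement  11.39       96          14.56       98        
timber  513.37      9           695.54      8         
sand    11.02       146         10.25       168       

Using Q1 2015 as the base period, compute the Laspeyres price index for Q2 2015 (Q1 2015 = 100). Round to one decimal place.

Laspeyres price index uses base-period quantities as weights.
ΣP(Q2 2015)·Q(Q1 2015) = 2.85×130 + 14.56×96 + 695.54×9 + 10.25×146 = 370.5 + 1397.76 + 6259.86 + 1496.5 = 9524.62
ΣP(Q1 2015)·Q(Q1 2015) = 2.73×130 + 11.39×96 + 513.37×9 + 11.02×146 = 354.9 + 1093.44 + 4620.33 + 1608.92 = 7677.59
Index = 9524.62 / 7677.59 × 100 = 124.0574

124.1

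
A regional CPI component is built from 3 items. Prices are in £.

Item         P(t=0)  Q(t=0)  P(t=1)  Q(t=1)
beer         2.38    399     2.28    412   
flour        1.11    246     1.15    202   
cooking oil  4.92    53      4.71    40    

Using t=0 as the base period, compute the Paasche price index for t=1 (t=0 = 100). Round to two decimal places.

Paasche price index uses current-period quantities as weights.
ΣP(t=1)·Q(t=1) = 2.28×412 + 1.15×202 + 4.71×40 = 939.36 + 232.3 + 188.4 = 1360.06
ΣP(t=0)·Q(t=1) = 2.38×412 + 1.11×202 + 4.92×40 = 980.56 + 224.22 + 196.8 = 1401.58
Index = 1360.06 / 1401.58 × 100 = 97.0376

97.04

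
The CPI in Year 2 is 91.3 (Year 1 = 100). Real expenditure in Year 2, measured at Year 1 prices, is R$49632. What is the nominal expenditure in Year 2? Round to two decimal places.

Nominal = Real × (Index/100) = 49632 × (91.3/100)
        = 49632 × 0.913 = 45314.0160

45314.02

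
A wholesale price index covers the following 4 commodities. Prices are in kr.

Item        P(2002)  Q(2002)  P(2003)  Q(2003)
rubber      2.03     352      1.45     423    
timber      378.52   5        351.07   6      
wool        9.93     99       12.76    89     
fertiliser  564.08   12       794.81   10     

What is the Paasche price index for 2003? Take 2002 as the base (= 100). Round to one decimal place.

122.3

Paasche price index uses current-period quantities as weights.
ΣP(2003)·Q(2003) = 1.45×423 + 351.07×6 + 12.76×89 + 794.81×10 = 613.35 + 2106.42 + 1135.64 + 7948.1 = 11803.51
ΣP(2002)·Q(2003) = 2.03×423 + 378.52×6 + 9.93×89 + 564.08×10 = 858.69 + 2271.12 + 883.77 + 5640.8 = 9654.38
Index = 11803.51 / 9654.38 × 100 = 122.2607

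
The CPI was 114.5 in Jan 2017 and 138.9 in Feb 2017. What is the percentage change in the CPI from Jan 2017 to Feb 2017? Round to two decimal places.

21.31%

Change = (138.9 − 114.5) / 114.5 × 100
       = 24.4 / 114.5 × 100 = 21.3100%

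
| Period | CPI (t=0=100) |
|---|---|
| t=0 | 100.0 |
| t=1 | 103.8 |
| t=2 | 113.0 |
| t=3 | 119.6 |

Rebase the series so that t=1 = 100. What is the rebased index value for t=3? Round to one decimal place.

Rebased(t=3) = 119.6 / 103.8 × 100 = 115.2216

115.2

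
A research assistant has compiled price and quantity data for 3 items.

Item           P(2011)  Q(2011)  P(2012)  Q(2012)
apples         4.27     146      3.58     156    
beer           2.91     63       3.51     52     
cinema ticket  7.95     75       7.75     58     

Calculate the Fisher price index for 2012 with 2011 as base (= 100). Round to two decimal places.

93.78

Laspeyres component (base-period weights):
ΣP(2012)Q(2011) = 3.58×146 + 3.51×63 + 7.75×75 = 522.68 + 221.13 + 581.25 = 1325.06
ΣP(2011)Q(2011) = 4.27×146 + 2.91×63 + 7.95×75 = 623.42 + 183.33 + 596.25 = 1403
L = 1325.06 / 1403 × 100 = 94.4448
Paasche component (current-period weights):
ΣP(2012)Q(2012) = 3.58×156 + 3.51×52 + 7.75×58 = 558.48 + 182.52 + 449.5 = 1190.5
ΣP(2011)Q(2012) = 4.27×156 + 2.91×52 + 7.95×58 = 666.12 + 151.32 + 461.1 = 1278.54
P = 1190.5 / 1278.54 × 100 = 93.1140
Fisher = √(L × P) = √(94.4448 × 93.1140) = 93.7770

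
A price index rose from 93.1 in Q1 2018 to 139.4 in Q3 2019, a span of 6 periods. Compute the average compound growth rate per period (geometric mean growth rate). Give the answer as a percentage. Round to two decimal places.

6.96%

Growth factor = (139.4/93.1)^(1/6) = (1.497315)^(1/6) = 1.069594
Growth rate = 1.069594 − 1 = 0.069594 = 6.9594%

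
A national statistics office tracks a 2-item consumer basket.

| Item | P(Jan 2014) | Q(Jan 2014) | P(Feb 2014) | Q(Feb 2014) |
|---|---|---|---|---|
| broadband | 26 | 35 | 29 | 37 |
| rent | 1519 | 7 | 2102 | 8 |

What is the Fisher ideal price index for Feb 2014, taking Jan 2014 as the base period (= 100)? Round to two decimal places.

Laspeyres component (base-period weights):
ΣP(Feb 2014)Q(Jan 2014) = 29×35 + 2102×7 = 1015 + 14714 = 15729
ΣP(Jan 2014)Q(Jan 2014) = 26×35 + 1519×7 = 910 + 10633 = 11543
L = 15729 / 11543 × 100 = 136.2644
Paasche component (current-period weights):
ΣP(Feb 2014)Q(Feb 2014) = 29×37 + 2102×8 = 1073 + 16816 = 17889
ΣP(Jan 2014)Q(Feb 2014) = 26×37 + 1519×8 = 962 + 12152 = 13114
P = 17889 / 13114 × 100 = 136.4115
Fisher = √(L × P) = √(136.2644 × 136.4115) = 136.3379

136.34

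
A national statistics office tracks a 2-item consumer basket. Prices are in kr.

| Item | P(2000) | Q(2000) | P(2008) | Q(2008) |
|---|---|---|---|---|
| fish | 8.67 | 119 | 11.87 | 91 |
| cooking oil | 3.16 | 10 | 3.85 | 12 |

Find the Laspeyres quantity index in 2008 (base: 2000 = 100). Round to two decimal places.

Laspeyres quantity index uses base-period prices as weights.
ΣP(2000)·Q(2008) = 8.67×91 + 3.16×12 = 788.97 + 37.92 = 826.89
ΣP(2000)·Q(2000) = 8.67×119 + 3.16×10 = 1031.73 + 31.6 = 1063.33
Index = 826.89 / 1063.33 × 100 = 77.7642

77.76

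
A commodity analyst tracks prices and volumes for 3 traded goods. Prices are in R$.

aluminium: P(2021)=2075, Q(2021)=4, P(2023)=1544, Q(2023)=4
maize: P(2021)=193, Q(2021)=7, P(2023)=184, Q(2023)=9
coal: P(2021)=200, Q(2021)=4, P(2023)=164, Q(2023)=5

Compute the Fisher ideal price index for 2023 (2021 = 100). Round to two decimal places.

78.04

Laspeyres component (base-period weights):
ΣP(2023)Q(2021) = 1544×4 + 184×7 + 164×4 = 6176 + 1288 + 656 = 8120
ΣP(2021)Q(2021) = 2075×4 + 193×7 + 200×4 = 8300 + 1351 + 800 = 10451
L = 8120 / 10451 × 100 = 77.6959
Paasche component (current-period weights):
ΣP(2023)Q(2023) = 1544×4 + 184×9 + 164×5 = 6176 + 1656 + 820 = 8652
ΣP(2021)Q(2023) = 2075×4 + 193×9 + 200×5 = 8300 + 1737 + 1000 = 11037
P = 8652 / 11037 × 100 = 78.3909
Fisher = √(L × P) = √(77.6959 × 78.3909) = 78.0426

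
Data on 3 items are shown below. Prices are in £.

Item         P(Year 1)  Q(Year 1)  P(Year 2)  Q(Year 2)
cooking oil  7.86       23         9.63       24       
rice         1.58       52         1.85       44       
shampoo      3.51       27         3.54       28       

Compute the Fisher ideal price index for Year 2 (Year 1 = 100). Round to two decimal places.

Laspeyres component (base-period weights):
ΣP(Year 2)Q(Year 1) = 9.63×23 + 1.85×52 + 3.54×27 = 221.49 + 96.2 + 95.58 = 413.27
ΣP(Year 1)Q(Year 1) = 7.86×23 + 1.58×52 + 3.51×27 = 180.78 + 82.16 + 94.77 = 357.71
L = 413.27 / 357.71 × 100 = 115.5321
Paasche component (current-period weights):
ΣP(Year 2)Q(Year 2) = 9.63×24 + 1.85×44 + 3.54×28 = 231.12 + 81.4 + 99.12 = 411.64
ΣP(Year 1)Q(Year 2) = 7.86×24 + 1.58×44 + 3.51×28 = 188.64 + 69.52 + 98.28 = 356.44
P = 411.64 / 356.44 × 100 = 115.4865
Fisher = √(L × P) = √(115.5321 × 115.4865) = 115.5093

115.51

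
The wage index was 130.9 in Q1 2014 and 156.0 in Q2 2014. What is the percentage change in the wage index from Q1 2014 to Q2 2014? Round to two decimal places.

19.17%

Change = (156.0 − 130.9) / 130.9 × 100
       = 25.1 / 130.9 × 100 = 19.1749%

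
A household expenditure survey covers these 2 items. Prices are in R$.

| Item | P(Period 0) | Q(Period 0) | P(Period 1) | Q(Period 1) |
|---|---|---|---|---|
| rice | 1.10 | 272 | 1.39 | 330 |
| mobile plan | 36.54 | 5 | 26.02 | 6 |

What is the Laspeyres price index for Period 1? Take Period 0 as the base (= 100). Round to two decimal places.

105.45

Laspeyres price index uses base-period quantities as weights.
ΣP(Period 1)·Q(Period 0) = 1.39×272 + 26.02×5 = 378.08 + 130.1 = 508.18
ΣP(Period 0)·Q(Period 0) = 1.10×272 + 36.54×5 = 299.2 + 182.7 = 481.9
Index = 508.18 / 481.9 × 100 = 105.4534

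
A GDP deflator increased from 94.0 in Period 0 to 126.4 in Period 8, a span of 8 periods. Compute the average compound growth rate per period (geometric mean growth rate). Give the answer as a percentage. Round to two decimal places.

3.77%

Growth factor = (126.4/94.0)^(1/8) = (1.344681)^(1/8) = 1.037713
Growth rate = 1.037713 − 1 = 0.037713 = 3.7713%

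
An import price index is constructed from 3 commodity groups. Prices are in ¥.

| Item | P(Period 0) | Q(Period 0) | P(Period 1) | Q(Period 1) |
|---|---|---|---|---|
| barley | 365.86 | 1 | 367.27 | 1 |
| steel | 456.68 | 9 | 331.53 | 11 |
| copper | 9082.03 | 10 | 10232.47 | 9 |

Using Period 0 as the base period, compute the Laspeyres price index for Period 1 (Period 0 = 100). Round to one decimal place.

Laspeyres price index uses base-period quantities as weights.
ΣP(Period 1)·Q(Period 0) = 367.27×1 + 331.53×9 + 10232.47×10 = 367.27 + 2983.77 + 102324.7 = 105675.74
ΣP(Period 0)·Q(Period 0) = 365.86×1 + 456.68×9 + 9082.03×10 = 365.86 + 4110.12 + 90820.3 = 95296.28
Index = 105675.74 / 95296.28 × 100 = 110.8918

110.9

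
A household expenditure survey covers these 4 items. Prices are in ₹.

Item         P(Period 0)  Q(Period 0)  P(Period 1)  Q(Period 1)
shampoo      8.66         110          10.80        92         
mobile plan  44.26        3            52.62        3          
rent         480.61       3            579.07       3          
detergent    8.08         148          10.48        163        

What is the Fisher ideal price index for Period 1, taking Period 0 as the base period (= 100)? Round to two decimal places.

Laspeyres component (base-period weights):
ΣP(Period 1)Q(Period 0) = 10.80×110 + 52.62×3 + 579.07×3 + 10.48×148 = 1188 + 157.86 + 1737.21 + 1551.04 = 4634.11
ΣP(Period 0)Q(Period 0) = 8.66×110 + 44.26×3 + 480.61×3 + 8.08×148 = 952.6 + 132.78 + 1441.83 + 1195.84 = 3723.05
L = 4634.11 / 3723.05 × 100 = 124.4708
Paasche component (current-period weights):
ΣP(Period 1)Q(Period 1) = 10.80×92 + 52.62×3 + 579.07×3 + 10.48×163 = 993.6 + 157.86 + 1737.21 + 1708.24 = 4596.91
ΣP(Period 0)Q(Period 1) = 8.66×92 + 44.26×3 + 480.61×3 + 8.08×163 = 796.72 + 132.78 + 1441.83 + 1317.04 = 3688.37
P = 4596.91 / 3688.37 × 100 = 124.6326
Fisher = √(L × P) = √(124.4708 × 124.6326) = 124.5517

124.55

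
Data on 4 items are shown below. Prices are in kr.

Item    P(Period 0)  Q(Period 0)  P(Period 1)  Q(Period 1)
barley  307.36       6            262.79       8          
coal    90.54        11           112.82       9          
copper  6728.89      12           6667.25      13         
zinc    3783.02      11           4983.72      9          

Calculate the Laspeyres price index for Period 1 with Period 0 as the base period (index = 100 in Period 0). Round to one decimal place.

Laspeyres price index uses base-period quantities as weights.
ΣP(Period 1)·Q(Period 0) = 262.79×6 + 112.82×11 + 6667.25×12 + 4983.72×11 = 1576.74 + 1241.02 + 80007 + 54820.92 = 137645.68
ΣP(Period 0)·Q(Period 0) = 307.36×6 + 90.54×11 + 6728.89×12 + 3783.02×11 = 1844.16 + 995.94 + 80746.68 + 41613.22 = 125200
Index = 137645.68 / 125200 × 100 = 109.9406

109.9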